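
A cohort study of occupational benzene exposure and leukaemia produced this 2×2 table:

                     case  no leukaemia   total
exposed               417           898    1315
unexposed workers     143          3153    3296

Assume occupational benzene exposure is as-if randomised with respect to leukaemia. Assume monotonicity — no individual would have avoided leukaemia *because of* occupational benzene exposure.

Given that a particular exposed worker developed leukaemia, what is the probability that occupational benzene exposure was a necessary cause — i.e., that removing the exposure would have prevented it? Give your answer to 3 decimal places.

PN ≈ 0.863

p₁ = P(outcome | exposed) = 417/1315 = 0.31711
p₀ = P(outcome | unexposed) = 143/3296 = 0.043386
Under exogeneity and monotonicity, PN = (p₁ − p₀) / p₁.
PN = (0.31711 − 0.043386) / 0.31711 = 0.27372 / 0.31711 ≈ 0.8632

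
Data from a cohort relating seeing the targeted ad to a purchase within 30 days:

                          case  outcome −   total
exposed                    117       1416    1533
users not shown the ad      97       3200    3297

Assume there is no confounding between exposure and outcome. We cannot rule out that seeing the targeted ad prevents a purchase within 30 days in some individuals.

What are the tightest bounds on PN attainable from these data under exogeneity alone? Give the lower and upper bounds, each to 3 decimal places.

0.615 ≤ PN ≤ 1.000

p₁ = P(outcome | exposed) = 117/1533 = 0.076321
p₀ = P(outcome | unexposed) = 97/3297 = 0.029421
Under exogeneity alone the bounds on PN are max{0,(p₁−p₀)/p₁} ≤ PN ≤ min{1,(1−p₀)/p₁}.
  lower = (p₁ − p₀)/p₁ = 0.0469 / 0.076321 ≈ 0.6145
  upper = min{1, (1 − p₀)/p₁} = 0.97058 / 0.076321 ≈ 12.7171 → capped at 1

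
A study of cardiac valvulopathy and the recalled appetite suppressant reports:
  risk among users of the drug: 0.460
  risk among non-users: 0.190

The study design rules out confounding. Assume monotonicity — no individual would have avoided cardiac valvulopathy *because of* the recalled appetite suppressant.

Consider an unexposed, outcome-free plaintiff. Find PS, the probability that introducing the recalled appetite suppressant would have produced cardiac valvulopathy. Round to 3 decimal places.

Let p₁ = 0.46, p₀ = 0.19.
Under exogeneity and monotonicity, PS = (p₁ − p₀) / (1 − p₀).
PS = (0.46 − 0.19) / (1 − 0.19) = 0.27 / 0.81 ≈ 0.3333

PS ≈ 0.333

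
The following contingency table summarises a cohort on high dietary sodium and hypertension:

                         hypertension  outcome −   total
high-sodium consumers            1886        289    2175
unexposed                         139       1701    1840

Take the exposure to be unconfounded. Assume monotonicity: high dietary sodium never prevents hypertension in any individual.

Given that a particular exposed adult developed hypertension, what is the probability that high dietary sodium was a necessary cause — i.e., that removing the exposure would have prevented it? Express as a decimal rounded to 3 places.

PN ≈ 0.913

p₁ = P(outcome | exposed) = 1886/2175 = 0.86713
p₀ = P(outcome | unexposed) = 139/1840 = 0.075543
Under exogeneity and monotonicity, PN = (p₁ − p₀)/p₁.
PN = (0.86713 − 0.075543) / 0.86713 ≈ 0.9129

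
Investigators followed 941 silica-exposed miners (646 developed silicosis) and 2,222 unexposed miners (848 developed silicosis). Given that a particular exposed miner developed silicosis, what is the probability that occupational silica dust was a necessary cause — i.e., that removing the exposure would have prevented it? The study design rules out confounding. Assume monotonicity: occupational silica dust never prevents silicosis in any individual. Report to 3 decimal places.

p₁ = P(outcome | exposed) = 646/941 = 0.6865
p₀ = P(outcome | unexposed) = 848/2222 = 0.38164
Under exogeneity and monotonicity, PN = (p₁ − p₀) / p₁.
PN = (0.6865 − 0.38164) / 0.6865 = 0.30487 / 0.6865 ≈ 0.4441

PN ≈ 0.444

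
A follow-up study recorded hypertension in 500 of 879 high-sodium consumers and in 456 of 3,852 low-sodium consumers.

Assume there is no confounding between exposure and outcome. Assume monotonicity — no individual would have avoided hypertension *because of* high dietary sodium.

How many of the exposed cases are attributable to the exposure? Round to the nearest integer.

about 396 cases

p₁ = P(outcome | exposed) = 500/879 = 0.56883
p₀ = P(outcome | unexposed) = 456/3852 = 0.11838
PN = (p₁ − p₀)/p₁ = (0.56883 − 0.11838) / 0.56883 ≈ 0.79189.
Attributable cases ≈ PN × (exposed cases) = 0.79189 × 500 ≈ 395.94.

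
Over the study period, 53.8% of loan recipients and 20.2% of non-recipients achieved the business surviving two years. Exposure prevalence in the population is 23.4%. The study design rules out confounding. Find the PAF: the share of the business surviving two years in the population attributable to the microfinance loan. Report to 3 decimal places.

p₁ = 0.538, p₀ = 0.202.
Overall risk P(Y=1) = π·p₁ + (1−π)·p₀ = 0.234×0.538 + 0.766×0.202 = 0.28062.
Under exogeneity, PAF = [P(Y=1) − p₀] / P(Y=1).
PAF = (0.28062 − 0.202) / 0.28062 ≈ 0.2802

PAF ≈ 0.280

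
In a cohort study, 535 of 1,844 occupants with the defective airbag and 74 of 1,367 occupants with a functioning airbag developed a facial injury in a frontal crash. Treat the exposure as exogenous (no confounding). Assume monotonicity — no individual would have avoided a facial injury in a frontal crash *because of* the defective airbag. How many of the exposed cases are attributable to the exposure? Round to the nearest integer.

p₁ = P(outcome | exposed) = 535/1844 = 0.29013
p₀ = P(outcome | unexposed) = 74/1367 = 0.054133
PN = (p₁ − p₀)/p₁ = (0.29013 − 0.054133) / 0.29013 ≈ 0.81342.
Attributable cases ≈ PN × (exposed cases) = 0.81342 × 535 ≈ 435.18.

about 435 cases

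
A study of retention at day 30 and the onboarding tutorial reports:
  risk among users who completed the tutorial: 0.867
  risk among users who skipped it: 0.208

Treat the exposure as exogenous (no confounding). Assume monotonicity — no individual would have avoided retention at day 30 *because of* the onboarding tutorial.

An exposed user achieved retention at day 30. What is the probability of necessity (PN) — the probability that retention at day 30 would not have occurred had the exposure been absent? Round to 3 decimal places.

PN ≈ 0.760

Let p₁ = 0.867, p₀ = 0.208.
Under exogeneity and monotonicity, PN = (p₁ − p₀) / p₁.
PN = (0.867 − 0.208) / 0.867 = 0.659 / 0.867 ≈ 0.7601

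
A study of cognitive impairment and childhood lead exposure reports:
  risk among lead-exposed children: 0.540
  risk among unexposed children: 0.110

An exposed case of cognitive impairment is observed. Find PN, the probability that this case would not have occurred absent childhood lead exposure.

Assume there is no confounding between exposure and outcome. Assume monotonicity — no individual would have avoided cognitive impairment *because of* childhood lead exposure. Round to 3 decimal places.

PN ≈ 0.796

Let p₁ = 0.54, p₀ = 0.11.
Under exogeneity and monotonicity, PN = (p₁ − p₀) / p₁.
PN = (0.54 − 0.11) / 0.54 = 0.43 / 0.54 ≈ 0.7963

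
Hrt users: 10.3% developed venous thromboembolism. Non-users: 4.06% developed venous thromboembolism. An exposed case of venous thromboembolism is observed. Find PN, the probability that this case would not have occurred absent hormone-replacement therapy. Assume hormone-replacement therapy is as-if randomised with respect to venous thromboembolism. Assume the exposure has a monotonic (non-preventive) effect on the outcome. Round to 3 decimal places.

PN ≈ 0.606

p₁ = 0.103, p₀ = 0.0406.
Under exogeneity and monotonicity, PN = (p₁ − p₀) / p₁.
PN = (0.103 − 0.0406) / 0.103 = 0.0624 / 0.103 ≈ 0.6058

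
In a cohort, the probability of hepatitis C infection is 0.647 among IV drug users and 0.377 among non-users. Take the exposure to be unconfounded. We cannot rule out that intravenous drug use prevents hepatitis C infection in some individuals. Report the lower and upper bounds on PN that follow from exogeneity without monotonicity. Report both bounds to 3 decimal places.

0.417 ≤ PN ≤ 0.963

Let p₁ = 0.647, p₀ = 0.377.
Under exogeneity alone the bounds on PN are max{0,(p₁−p₀)/p₁} ≤ PN ≤ min{1,(1−p₀)/p₁}.
  lower = (p₁ − p₀)/p₁ = 0.27 / 0.647 ≈ 0.4173
  upper = min{1, (1 − p₀)/p₁} = 0.623 / 0.647 ≈ 0.9629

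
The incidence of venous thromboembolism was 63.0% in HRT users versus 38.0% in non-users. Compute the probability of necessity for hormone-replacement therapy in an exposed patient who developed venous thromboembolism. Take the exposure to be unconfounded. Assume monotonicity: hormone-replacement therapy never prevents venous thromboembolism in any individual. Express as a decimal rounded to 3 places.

p₁ = 0.63, p₀ = 0.38.
Under exogeneity and monotonicity, PN = (p₁ − p₀) / p₁.
PN = (0.63 − 0.38) / 0.63 = 0.25 / 0.63 ≈ 0.3968

PN ≈ 0.397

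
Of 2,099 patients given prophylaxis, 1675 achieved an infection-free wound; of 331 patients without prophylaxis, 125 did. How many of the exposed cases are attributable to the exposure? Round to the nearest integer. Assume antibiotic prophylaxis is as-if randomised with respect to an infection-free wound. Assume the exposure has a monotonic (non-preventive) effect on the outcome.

about 882 cases

p₁ = P(outcome | exposed) = 1675/2099 = 0.798
p₀ = P(outcome | unexposed) = 125/331 = 0.37764
PN = (p₁ − p₀)/p₁ = (0.798 − 0.37764) / 0.798 ≈ 0.52676.
Attributable cases ≈ PN × (exposed cases) = 0.52676 × 1675 ≈ 882.33.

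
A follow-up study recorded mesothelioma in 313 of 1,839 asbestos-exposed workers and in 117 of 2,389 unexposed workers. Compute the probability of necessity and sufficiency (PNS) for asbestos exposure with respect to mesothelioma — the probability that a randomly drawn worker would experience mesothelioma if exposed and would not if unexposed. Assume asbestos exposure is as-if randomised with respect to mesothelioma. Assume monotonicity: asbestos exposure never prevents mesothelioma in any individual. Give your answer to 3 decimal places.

PNS ≈ 0.121

p₁ = P(outcome | exposed) = 313/1839 = 0.1702
p₀ = P(outcome | unexposed) = 117/2389 = 0.048974
Under exogeneity and monotonicity, PNS = p₁ − p₀.
PNS = 0.1702 − 0.048974 = 0.12123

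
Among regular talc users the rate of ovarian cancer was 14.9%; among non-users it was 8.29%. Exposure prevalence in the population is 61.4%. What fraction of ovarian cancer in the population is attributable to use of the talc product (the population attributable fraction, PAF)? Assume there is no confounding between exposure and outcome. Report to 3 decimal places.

PAF ≈ 0.329

p₁ = 0.149, p₀ = 0.0829.
Overall risk P(Y=1) = π·p₁ + (1−π)·p₀ = 0.614×0.149 + 0.386×0.0829 = 0.12349.
Under exogeneity, PAF = [P(Y=1) − p₀] / P(Y=1).
PAF = (0.12349 − 0.0829) / 0.12349 ≈ 0.3287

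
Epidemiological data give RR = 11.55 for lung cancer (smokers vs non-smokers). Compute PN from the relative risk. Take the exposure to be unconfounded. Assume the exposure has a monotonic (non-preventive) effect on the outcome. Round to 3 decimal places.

PN ≈ 0.913

Under exogeneity and monotonicity, PN = (RR − 1) / RR = 1 − 1/RR.
PN = (11.55 − 1) / 11.55 = 10.55 / 11.55 ≈ 0.9134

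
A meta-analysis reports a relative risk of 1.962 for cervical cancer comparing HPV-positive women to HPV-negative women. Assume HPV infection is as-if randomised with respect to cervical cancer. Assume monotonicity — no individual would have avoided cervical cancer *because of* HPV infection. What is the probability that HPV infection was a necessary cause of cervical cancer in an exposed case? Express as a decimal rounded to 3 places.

PN ≈ 0.490

Under exogeneity and monotonicity, PN = (RR − 1) / RR = 1 − 1/RR.
PN = (1.962 − 1) / 1.962 = 0.962 / 1.962 ≈ 0.4903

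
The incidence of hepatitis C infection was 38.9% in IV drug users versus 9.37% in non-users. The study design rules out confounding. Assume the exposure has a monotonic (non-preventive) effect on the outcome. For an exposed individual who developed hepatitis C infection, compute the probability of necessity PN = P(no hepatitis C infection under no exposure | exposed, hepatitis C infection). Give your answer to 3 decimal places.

p₁ = 0.389, p₀ = 0.0937.
Under exogeneity and monotonicity, PN = (p₁ − p₀) / p₁.
PN = (0.389 − 0.0937) / 0.389 = 0.2953 / 0.389 ≈ 0.7591

PN ≈ 0.759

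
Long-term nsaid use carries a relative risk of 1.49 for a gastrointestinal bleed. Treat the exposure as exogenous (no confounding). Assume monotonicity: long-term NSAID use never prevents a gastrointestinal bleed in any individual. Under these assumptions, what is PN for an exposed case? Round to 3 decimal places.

Under exogeneity and monotonicity, PN = (RR − 1) / RR = 1 − 1/RR.
PN = (1.49 − 1) / 1.49 = 0.49 / 1.49 ≈ 0.3289

PN ≈ 0.329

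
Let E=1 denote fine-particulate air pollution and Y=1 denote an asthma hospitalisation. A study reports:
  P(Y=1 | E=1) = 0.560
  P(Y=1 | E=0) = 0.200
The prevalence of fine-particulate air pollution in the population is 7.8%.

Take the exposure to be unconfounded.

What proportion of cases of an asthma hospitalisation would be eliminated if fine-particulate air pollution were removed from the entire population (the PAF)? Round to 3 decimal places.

PAF ≈ 0.123

Let p₁ = 0.56, p₀ = 0.2.
Overall risk P(Y=1) = π·p₁ + (1−π)·p₀ = 0.078×0.56 + 0.922×0.2 = 0.22808.
Under exogeneity, PAF = [P(Y=1) − p₀] / P(Y=1).
PAF = (0.22808 − 0.2) / 0.22808 ≈ 0.1231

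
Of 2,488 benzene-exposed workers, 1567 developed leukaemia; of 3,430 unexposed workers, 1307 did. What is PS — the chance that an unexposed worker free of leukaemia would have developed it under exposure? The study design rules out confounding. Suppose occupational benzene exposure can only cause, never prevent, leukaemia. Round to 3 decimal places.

p₁ = P(outcome | exposed) = 1567/2488 = 0.62982
p₀ = P(outcome | unexposed) = 1307/3430 = 0.38105
Under exogeneity and monotonicity, PS = (p₁ − p₀) / (1 − p₀).
PS = (0.62982 − 0.38105) / (1 − 0.38105) = 0.24877 / 0.61895 ≈ 0.4019

PS ≈ 0.402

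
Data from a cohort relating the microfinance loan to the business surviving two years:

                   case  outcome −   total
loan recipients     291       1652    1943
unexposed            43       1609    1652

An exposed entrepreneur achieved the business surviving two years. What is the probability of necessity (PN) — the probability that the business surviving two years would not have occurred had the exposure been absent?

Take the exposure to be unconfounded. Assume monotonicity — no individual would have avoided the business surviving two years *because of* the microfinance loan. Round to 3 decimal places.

PN ≈ 0.826

p₁ = P(outcome | exposed) = 291/1943 = 0.14977
p₀ = P(outcome | unexposed) = 43/1652 = 0.026029
Under exogeneity and monotonicity, PN = (p₁ − p₀)/p₁.
PN = (0.14977 − 0.026029) / 0.14977 ≈ 0.8262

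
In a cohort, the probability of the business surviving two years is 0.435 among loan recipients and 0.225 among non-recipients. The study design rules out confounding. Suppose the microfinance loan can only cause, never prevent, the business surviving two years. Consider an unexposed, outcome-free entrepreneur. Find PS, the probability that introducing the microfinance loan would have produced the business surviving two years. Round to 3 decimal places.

PS ≈ 0.271

Let p₁ = 0.435, p₀ = 0.225.
Under exogeneity and monotonicity, PS = (p₁ − p₀) / (1 − p₀).
PS = (0.435 − 0.225) / (1 − 0.225) = 0.21 / 0.775 ≈ 0.2710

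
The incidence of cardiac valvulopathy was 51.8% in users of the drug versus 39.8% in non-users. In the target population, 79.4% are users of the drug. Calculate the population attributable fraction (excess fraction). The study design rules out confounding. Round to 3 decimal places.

p₁ = 0.518, p₀ = 0.398.
Overall risk P(Y=1) = π·p₁ + (1−π)·p₀ = 0.794×0.518 + 0.206×0.398 = 0.49328.
Under exogeneity, PAF = [P(Y=1) − p₀] / P(Y=1).
PAF = (0.49328 − 0.398) / 0.49328 ≈ 0.1932

PAF ≈ 0.193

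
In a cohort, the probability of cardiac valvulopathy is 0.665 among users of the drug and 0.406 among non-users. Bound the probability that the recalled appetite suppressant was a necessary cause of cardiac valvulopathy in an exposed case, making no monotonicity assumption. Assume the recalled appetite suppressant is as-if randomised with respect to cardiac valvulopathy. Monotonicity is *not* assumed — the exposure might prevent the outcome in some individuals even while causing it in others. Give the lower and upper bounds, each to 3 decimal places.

Let p₁ = 0.665, p₀ = 0.406.
Under exogeneity alone the bounds on PN are max{0,(p₁−p₀)/p₁} ≤ PN ≤ min{1,(1−p₀)/p₁}.
  lower = (p₁ − p₀)/p₁ = 0.259 / 0.665 ≈ 0.3895
  upper = min{1, (1 − p₀)/p₁} = 0.594 / 0.665 ≈ 0.8932

0.389 ≤ PN ≤ 0.893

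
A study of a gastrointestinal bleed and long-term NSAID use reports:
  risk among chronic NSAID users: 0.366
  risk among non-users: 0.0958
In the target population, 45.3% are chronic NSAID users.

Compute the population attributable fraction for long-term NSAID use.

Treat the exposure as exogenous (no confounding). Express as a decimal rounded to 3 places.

Let p₁ = 0.366, p₀ = 0.0958.
Overall risk P(Y=1) = π·p₁ + (1−π)·p₀ = 0.453×0.366 + 0.547×0.0958 = 0.2182.
Under exogeneity, PAF = [P(Y=1) − p₀] / P(Y=1).
PAF = (0.2182 − 0.0958) / 0.2182 ≈ 0.5610

PAF ≈ 0.561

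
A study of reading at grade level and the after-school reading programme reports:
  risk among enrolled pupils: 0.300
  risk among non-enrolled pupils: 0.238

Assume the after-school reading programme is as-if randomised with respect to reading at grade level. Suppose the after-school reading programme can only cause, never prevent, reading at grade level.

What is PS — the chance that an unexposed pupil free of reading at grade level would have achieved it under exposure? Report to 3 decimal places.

PS ≈ 0.081

Let p₁ = 0.3, p₀ = 0.238.
Under exogeneity and monotonicity, PS = (p₁ − p₀) / (1 − p₀).
PS = (0.3 − 0.238) / (1 − 0.238) = 0.062 / 0.762 ≈ 0.0814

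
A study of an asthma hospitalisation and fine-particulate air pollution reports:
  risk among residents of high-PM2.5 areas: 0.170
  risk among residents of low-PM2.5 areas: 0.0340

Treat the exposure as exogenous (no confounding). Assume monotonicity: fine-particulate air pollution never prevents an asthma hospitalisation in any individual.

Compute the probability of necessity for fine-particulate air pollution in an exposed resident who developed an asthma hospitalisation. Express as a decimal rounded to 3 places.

PN ≈ 0.800

Let p₁ = 0.17, p₀ = 0.034.
Under exogeneity and monotonicity, PN = (p₁ − p₀) / p₁.
PN = (0.17 − 0.034) / 0.17 = 0.136 / 0.17 ≈ 0.8000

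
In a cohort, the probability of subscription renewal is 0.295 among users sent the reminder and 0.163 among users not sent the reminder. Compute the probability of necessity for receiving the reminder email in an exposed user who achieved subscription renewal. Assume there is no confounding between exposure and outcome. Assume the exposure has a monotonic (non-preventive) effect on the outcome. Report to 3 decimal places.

PN ≈ 0.447

Let p₁ = 0.295, p₀ = 0.163.
Under exogeneity and monotonicity, PN = (p₁ − p₀) / p₁.
PN = (0.295 − 0.163) / 0.295 = 0.132 / 0.295 ≈ 0.4475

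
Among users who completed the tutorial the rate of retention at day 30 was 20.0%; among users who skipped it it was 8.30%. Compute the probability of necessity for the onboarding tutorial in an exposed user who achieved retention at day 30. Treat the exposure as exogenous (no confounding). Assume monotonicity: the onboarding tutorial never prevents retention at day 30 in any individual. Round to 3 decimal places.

PN ≈ 0.585

p₁ = 0.2, p₀ = 0.083.
Under exogeneity and monotonicity, PN = (p₁ − p₀) / p₁.
PN = (0.2 − 0.083) / 0.2 = 0.117 / 0.2 ≈ 0.5850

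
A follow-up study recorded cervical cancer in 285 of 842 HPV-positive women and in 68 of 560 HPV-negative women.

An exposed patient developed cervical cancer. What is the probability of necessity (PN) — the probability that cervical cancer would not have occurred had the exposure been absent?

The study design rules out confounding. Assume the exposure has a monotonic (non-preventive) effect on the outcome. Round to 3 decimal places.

PN ≈ 0.641

p₁ = P(outcome | exposed) = 285/842 = 0.33848
p₀ = P(outcome | unexposed) = 68/560 = 0.12143
Under exogeneity and monotonicity, PN = (p₁ − p₀) / p₁.
PN = (0.33848 − 0.12143) / 0.33848 = 0.21705 / 0.33848 ≈ 0.6413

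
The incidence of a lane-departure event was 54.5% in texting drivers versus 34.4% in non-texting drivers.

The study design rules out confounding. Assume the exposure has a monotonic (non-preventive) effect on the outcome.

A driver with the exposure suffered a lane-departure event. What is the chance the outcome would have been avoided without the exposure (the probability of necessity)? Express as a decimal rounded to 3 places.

PN ≈ 0.369

p₁ = 0.545, p₀ = 0.344.
Under exogeneity and monotonicity, PN = (p₁ − p₀) / p₁.
PN = (0.545 − 0.344) / 0.545 = 0.201 / 0.545 ≈ 0.3688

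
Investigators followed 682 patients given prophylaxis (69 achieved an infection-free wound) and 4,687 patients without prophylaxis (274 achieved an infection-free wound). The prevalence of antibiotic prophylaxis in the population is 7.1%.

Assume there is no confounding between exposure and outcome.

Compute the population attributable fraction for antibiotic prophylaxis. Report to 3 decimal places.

PAF ≈ 0.049

p₁ = P(outcome | exposed) = 69/682 = 0.10117
p₀ = P(outcome | unexposed) = 274/4687 = 0.05846
Overall risk P(Y=1) = π·p₁ + (1−π)·p₀ = 0.071×0.10117 + 0.929×0.05846 = 0.061492.
Under exogeneity, PAF = [P(Y=1) − p₀] / P(Y=1).
PAF = (0.061492 − 0.05846) / 0.061492 ≈ 0.0493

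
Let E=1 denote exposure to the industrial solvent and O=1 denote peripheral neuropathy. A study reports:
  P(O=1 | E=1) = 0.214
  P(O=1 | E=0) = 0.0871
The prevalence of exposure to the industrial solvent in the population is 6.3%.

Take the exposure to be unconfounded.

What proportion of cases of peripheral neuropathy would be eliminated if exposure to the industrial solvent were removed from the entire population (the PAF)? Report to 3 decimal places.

PAF ≈ 0.084

Let p₁ = 0.214, p₀ = 0.0871.
Overall risk P(Y=1) = π·p₁ + (1−π)·p₀ = 0.063×0.214 + 0.937×0.0871 = 0.095095.
Under exogeneity, PAF = [P(Y=1) − p₀] / P(Y=1).
PAF = (0.095095 − 0.0871) / 0.095095 ≈ 0.0841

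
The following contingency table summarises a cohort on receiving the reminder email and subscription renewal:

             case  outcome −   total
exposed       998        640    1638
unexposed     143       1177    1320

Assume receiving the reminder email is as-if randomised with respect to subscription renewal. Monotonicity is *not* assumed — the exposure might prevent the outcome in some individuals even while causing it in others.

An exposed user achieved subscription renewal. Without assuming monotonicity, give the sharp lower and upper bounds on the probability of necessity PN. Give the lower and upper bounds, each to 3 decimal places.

p₁ = P(outcome | exposed) = 998/1638 = 0.60928
p₀ = P(outcome | unexposed) = 143/1320 = 0.10833
Under exogeneity alone the bounds on PN are max{0,(p₁−p₀)/p₁} ≤ PN ≤ min{1,(1−p₀)/p₁}.
  lower = (p₁ − p₀)/p₁ = 0.50095 / 0.60928 ≈ 0.8222
  upper = min{1, (1 − p₀)/p₁} = 0.89167 / 0.60928 ≈ 1.4635 → capped at 1

0.822 ≤ PN ≤ 1.000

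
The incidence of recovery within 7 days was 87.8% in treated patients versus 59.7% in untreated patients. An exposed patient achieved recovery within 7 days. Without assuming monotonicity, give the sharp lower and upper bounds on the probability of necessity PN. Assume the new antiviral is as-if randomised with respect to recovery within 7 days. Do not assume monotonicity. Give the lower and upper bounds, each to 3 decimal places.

0.320 ≤ PN ≤ 0.459

p₁ = 0.878, p₀ = 0.597.
Under exogeneity alone the bounds on PN are max{0,(p₁−p₀)/p₁} ≤ PN ≤ min{1,(1−p₀)/p₁}.
  lower = (p₁ − p₀)/p₁ = 0.281 / 0.878 ≈ 0.3200
  upper = min{1, (1 − p₀)/p₁} = 0.403 / 0.878 ≈ 0.4590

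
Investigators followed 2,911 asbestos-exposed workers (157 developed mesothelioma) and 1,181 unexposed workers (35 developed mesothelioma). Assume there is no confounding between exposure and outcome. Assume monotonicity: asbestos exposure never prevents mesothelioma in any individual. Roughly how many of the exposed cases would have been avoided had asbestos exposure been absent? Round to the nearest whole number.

about 71 cases

p₁ = P(outcome | exposed) = 157/2911 = 0.053933
p₀ = P(outcome | unexposed) = 35/1181 = 0.029636
PN = (p₁ − p₀)/p₁ = (0.053933 − 0.029636) / 0.053933 ≈ 0.45051.
Attributable cases ≈ PN × (exposed cases) = 0.45051 × 157 ≈ 70.73.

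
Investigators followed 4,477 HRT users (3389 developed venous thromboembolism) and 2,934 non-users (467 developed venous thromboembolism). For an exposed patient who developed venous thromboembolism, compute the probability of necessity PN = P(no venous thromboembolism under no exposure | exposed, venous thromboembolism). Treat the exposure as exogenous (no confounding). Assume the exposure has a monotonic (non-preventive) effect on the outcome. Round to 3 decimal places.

p₁ = P(outcome | exposed) = 3389/4477 = 0.75698
p₀ = P(outcome | unexposed) = 467/2934 = 0.15917
Under exogeneity and monotonicity, PN = (p₁ − p₀) / p₁.
PN = (0.75698 − 0.15917) / 0.75698 = 0.59781 / 0.75698 ≈ 0.7897

PN ≈ 0.790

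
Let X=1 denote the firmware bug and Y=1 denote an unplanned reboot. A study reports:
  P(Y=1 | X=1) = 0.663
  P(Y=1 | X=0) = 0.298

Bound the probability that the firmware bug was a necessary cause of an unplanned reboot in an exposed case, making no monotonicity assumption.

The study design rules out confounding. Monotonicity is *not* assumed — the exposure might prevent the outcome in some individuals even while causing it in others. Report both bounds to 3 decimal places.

0.551 ≤ PN ≤ 1.000

Let p₁ = 0.663, p₀ = 0.298.
Under exogeneity alone the bounds on PN are max{0,(p₁−p₀)/p₁} ≤ PN ≤ min{1,(1−p₀)/p₁}.
  lower = (p₁ − p₀)/p₁ = 0.365 / 0.663 ≈ 0.5505
  upper = min{1, (1 − p₀)/p₁} = 0.702 / 0.663 ≈ 1.0588 → capped at 1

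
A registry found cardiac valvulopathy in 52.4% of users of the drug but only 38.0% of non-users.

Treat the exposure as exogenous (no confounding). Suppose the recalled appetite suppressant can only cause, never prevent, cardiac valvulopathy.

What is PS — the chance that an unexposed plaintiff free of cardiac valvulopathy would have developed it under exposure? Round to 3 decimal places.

PS ≈ 0.232

p₁ = 0.524, p₀ = 0.38.
Under exogeneity and monotonicity, PS = (p₁ − p₀) / (1 − p₀).
PS = (0.524 − 0.38) / (1 − 0.38) = 0.144 / 0.62 ≈ 0.2323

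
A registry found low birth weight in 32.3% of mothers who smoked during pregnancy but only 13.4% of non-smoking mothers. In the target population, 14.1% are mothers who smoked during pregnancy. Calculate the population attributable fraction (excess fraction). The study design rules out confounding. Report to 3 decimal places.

PAF ≈ 0.166

p₁ = 0.323, p₀ = 0.134.
Overall risk P(Y=1) = π·p₁ + (1−π)·p₀ = 0.141×0.323 + 0.859×0.134 = 0.16065.
Under exogeneity, PAF = [P(Y=1) − p₀] / P(Y=1).
PAF = (0.16065 − 0.134) / 0.16065 ≈ 0.1659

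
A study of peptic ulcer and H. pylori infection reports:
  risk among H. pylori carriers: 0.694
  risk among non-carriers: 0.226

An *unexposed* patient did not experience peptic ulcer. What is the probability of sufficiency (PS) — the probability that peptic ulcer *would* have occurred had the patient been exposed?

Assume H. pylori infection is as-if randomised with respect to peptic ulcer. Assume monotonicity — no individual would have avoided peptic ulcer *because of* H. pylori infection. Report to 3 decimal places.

PS ≈ 0.605

Let p₁ = 0.694, p₀ = 0.226.
Under exogeneity and monotonicity, PS = (p₁ − p₀) / (1 − p₀).
PS = (0.694 − 0.226) / (1 − 0.226) = 0.468 / 0.774 ≈ 0.6047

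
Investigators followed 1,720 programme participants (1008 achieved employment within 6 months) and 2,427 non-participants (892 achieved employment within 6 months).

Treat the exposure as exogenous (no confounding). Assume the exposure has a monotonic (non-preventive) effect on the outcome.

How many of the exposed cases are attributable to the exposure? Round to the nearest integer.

about 376 cases

p₁ = P(outcome | exposed) = 1008/1720 = 0.58605
p₀ = P(outcome | unexposed) = 892/2427 = 0.36753
PN = (p₁ − p₀)/p₁ = (0.58605 − 0.36753) / 0.58605 ≈ 0.37286.
Attributable cases ≈ PN × (exposed cases) = 0.37286 × 1008 ≈ 375.85.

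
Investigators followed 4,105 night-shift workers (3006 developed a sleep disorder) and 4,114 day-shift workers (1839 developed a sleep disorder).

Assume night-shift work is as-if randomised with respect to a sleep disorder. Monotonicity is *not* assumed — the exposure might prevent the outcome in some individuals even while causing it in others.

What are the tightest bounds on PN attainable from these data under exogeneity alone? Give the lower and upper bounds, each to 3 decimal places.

0.390 ≤ PN ≤ 0.755

p₁ = P(outcome | exposed) = 3006/4105 = 0.73228
p₀ = P(outcome | unexposed) = 1839/4114 = 0.44701
Under exogeneity alone the bounds on PN are max{0,(p₁−p₀)/p₁} ≤ PN ≤ min{1,(1−p₀)/p₁}.
  lower = (p₁ − p₀)/p₁ = 0.28527 / 0.73228 ≈ 0.3896
  upper = min{1, (1 − p₀)/p₁} = 0.55299 / 0.73228 ≈ 0.7552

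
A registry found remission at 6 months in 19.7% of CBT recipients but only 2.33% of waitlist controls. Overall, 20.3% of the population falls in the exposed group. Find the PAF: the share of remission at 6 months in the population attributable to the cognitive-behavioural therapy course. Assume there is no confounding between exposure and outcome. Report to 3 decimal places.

PAF ≈ 0.602

p₁ = 0.197, p₀ = 0.0233.
Overall risk P(Y=1) = π·p₁ + (1−π)·p₀ = 0.203×0.197 + 0.797×0.0233 = 0.058561.
Under exogeneity, PAF = [P(Y=1) − p₀] / P(Y=1).
PAF = (0.058561 − 0.0233) / 0.058561 ≈ 0.6021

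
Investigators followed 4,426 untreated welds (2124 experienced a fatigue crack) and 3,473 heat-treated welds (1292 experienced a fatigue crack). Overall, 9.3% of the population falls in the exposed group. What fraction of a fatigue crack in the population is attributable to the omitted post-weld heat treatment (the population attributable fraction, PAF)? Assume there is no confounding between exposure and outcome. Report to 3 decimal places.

p₁ = P(outcome | exposed) = 2124/4426 = 0.47989
p₀ = P(outcome | unexposed) = 1292/3473 = 0.37201
Overall risk P(Y=1) = π·p₁ + (1−π)·p₀ = 0.093×0.47989 + 0.907×0.37201 = 0.38205.
Under exogeneity, PAF = [P(Y=1) − p₀] / P(Y=1).
PAF = (0.38205 − 0.37201) / 0.38205 ≈ 0.0263

PAF ≈ 0.026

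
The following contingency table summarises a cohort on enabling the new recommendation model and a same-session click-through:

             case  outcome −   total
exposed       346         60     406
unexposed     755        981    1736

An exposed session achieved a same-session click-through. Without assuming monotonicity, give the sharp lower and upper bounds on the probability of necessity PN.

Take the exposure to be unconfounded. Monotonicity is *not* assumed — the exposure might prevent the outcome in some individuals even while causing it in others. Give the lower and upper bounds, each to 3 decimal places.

0.490 ≤ PN ≤ 0.663

p₁ = P(outcome | exposed) = 346/406 = 0.85222
p₀ = P(outcome | unexposed) = 755/1736 = 0.43491
Under exogeneity alone the bounds on PN are max{0,(p₁−p₀)/p₁} ≤ PN ≤ min{1,(1−p₀)/p₁}.
  lower = (p₁ − p₀)/p₁ = 0.41731 / 0.85222 ≈ 0.4897
  upper = min{1, (1 − p₀)/p₁} = 0.56509 / 0.85222 ≈ 0.6631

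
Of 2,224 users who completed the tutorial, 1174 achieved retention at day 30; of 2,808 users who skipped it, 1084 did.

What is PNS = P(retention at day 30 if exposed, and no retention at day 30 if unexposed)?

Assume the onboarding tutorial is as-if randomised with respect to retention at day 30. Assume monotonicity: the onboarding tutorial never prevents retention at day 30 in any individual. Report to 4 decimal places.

PNS ≈ 0.1418

p₁ = P(outcome | exposed) = 1174/2224 = 0.52788
p₀ = P(outcome | unexposed) = 1084/2808 = 0.38604
Under exogeneity and monotonicity, PNS = p₁ − p₀.
PNS = 0.52788 − 0.38604 = 0.14184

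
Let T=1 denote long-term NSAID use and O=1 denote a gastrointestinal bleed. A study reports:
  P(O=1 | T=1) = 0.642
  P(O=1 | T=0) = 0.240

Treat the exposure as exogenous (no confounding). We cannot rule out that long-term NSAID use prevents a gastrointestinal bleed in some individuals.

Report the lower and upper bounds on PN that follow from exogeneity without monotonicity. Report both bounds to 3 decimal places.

Let p₁ = 0.642, p₀ = 0.24.
Under exogeneity alone the bounds on PN are max{0,(p₁−p₀)/p₁} ≤ PN ≤ min{1,(1−p₀)/p₁}.
  lower = (p₁ − p₀)/p₁ = 0.402 / 0.642 ≈ 0.6262
  upper = min{1, (1 − p₀)/p₁} = 0.76 / 0.642 ≈ 1.1838 → capped at 1

0.626 ≤ PN ≤ 1.000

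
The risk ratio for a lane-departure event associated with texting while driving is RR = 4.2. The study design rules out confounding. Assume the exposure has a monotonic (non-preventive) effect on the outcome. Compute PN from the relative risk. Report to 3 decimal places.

Under exogeneity and monotonicity, PN = (RR − 1) / RR = 1 − 1/RR.
PN = (4.2 − 1) / 4.2 = 3.2 / 4.2 ≈ 0.7619

PN ≈ 0.762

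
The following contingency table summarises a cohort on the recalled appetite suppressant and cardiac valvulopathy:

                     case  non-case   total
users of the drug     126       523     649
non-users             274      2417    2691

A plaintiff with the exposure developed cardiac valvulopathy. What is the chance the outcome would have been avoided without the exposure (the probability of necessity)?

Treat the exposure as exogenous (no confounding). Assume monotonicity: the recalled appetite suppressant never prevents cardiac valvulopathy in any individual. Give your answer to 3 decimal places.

PN ≈ 0.476

p₁ = P(outcome | exposed) = 126/649 = 0.19414
p₀ = P(outcome | unexposed) = 274/2691 = 0.10182
Under exogeneity and monotonicity, PN = (p₁ − p₀) / p₁.
PN = (0.19414 − 0.10182) / 0.19414 = 0.092324 / 0.19414 ≈ 0.4755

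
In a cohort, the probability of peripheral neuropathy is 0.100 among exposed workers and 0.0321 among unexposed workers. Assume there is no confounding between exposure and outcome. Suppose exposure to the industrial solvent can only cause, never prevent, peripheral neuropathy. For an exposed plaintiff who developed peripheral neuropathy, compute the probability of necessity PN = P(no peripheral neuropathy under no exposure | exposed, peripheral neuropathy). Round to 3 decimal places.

Let p₁ = 0.1, p₀ = 0.0321.
Under exogeneity and monotonicity, PN = (p₁ − p₀) / p₁.
PN = (0.1 − 0.0321) / 0.1 = 0.0679 / 0.1 ≈ 0.6790

PN ≈ 0.679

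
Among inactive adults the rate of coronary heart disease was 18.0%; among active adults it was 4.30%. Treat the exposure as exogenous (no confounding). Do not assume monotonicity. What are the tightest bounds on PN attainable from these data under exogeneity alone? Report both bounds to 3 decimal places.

p₁ = 0.18, p₀ = 0.043.
Under exogeneity alone the bounds on PN are max{0,(p₁−p₀)/p₁} ≤ PN ≤ min{1,(1−p₀)/p₁}.
  lower = (p₁ − p₀)/p₁ = 0.137 / 0.18 ≈ 0.7611
  upper = min{1, (1 − p₀)/p₁} = 0.957 / 0.18 ≈ 5.3167 → capped at 1

0.761 ≤ PN ≤ 1.000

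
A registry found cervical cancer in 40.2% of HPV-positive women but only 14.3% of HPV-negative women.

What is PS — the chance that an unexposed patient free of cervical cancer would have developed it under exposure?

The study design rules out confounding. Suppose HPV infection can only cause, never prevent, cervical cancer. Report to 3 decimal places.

PS ≈ 0.302

p₁ = 0.402, p₀ = 0.143.
Under exogeneity and monotonicity, PS = (p₁ − p₀) / (1 − p₀).
PS = (0.402 − 0.143) / (1 − 0.143) = 0.259 / 0.857 ≈ 0.3022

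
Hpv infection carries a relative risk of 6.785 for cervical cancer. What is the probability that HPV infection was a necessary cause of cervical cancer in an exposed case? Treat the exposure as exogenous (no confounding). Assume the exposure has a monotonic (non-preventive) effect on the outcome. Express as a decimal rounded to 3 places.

Under exogeneity and monotonicity, PN = (RR − 1) / RR = 1 − 1/RR.
PN = (6.785 − 1) / 6.785 = 5.785 / 6.785 ≈ 0.8526

PN ≈ 0.853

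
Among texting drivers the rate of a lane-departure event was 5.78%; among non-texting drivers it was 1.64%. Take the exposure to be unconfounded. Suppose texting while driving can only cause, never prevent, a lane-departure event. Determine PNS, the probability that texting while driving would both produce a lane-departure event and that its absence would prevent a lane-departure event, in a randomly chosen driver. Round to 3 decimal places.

PNS ≈ 0.041

p₁ = 0.0578, p₀ = 0.0164.
Under exogeneity and monotonicity, PNS = p₁ − p₀.
PNS = 0.0578 − 0.0164 = 0.0414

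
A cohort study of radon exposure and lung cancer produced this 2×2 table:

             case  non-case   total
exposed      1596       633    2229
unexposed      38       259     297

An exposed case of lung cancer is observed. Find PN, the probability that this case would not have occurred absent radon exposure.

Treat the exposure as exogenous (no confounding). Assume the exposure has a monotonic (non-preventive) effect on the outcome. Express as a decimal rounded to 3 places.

PN ≈ 0.821

p₁ = P(outcome | exposed) = 1596/2229 = 0.71602
p₀ = P(outcome | unexposed) = 38/297 = 0.12795
Under exogeneity and monotonicity, PN = (p₁ − p₀)/p₁.
PN = (0.71602 − 0.12795) / 0.71602 ≈ 0.8213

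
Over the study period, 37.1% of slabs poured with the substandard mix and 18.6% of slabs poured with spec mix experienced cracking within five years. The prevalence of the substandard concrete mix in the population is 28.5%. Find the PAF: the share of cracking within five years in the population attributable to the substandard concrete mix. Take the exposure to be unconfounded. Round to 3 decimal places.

PAF ≈ 0.221

p₁ = 0.371, p₀ = 0.186.
Overall risk P(Y=1) = π·p₁ + (1−π)·p₀ = 0.285×0.371 + 0.715×0.186 = 0.23873.
Under exogeneity, PAF = [P(Y=1) − p₀] / P(Y=1).
PAF = (0.23873 − 0.186) / 0.23873 ≈ 0.2209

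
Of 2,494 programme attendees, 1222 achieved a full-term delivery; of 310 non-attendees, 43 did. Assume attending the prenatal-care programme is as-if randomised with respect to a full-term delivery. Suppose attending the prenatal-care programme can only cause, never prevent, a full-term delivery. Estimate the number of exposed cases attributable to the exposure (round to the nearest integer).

about 876 cases

p₁ = P(outcome | exposed) = 1222/2494 = 0.48998
p₀ = P(outcome | unexposed) = 43/310 = 0.13871
PN = (p₁ − p₀)/p₁ = (0.48998 − 0.13871) / 0.48998 ≈ 0.71691.
Attributable cases ≈ PN × (exposed cases) = 0.71691 × 1222 ≈ 876.06.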